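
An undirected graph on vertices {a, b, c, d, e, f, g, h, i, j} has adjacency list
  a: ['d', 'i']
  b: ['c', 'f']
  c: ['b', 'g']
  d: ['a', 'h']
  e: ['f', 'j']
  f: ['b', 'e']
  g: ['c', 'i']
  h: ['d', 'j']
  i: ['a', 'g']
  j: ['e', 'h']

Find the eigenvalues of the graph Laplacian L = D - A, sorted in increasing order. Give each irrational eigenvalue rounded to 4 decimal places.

Each diagonal entry of L is the vertex degree and each off-diagonal entry is -1 where an edge is present, 0 otherwise; in the order [a, b, c, d, e, f, g, h, i, j] the diagonal is [2, 2, 2, 2, 2, 2, 2, 2, 2, 2]. The multiplicity of 0 as a Laplacian eigenvalue equals the number of connected components. The eigenvalues sum to 20, which equals trace(L) = 2|E|.

[0, 0.3820, 0.3820, 1.3820, 1.3820, 2.6180, 2.6180, 3.6180, 3.6180, 4]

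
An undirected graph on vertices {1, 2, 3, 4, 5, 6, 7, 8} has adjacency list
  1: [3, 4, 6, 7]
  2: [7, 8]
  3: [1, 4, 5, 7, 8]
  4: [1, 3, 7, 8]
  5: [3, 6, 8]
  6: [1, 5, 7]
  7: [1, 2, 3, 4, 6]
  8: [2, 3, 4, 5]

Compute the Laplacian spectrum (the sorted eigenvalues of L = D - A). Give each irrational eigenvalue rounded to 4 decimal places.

Each diagonal entry of L is the vertex degree and each off-diagonal entry is -1 where an edge is present, 0 otherwise; in the order [1, 2, 3, 4, 5, 6, 7, 8] the diagonal is [4, 2, 5, 4, 3, 3, 5, 4]. The multiplicity of 0 as a Laplacian eigenvalue equals the number of connected components. The largest eigenvalue, 6.7261, is at most the vertex count 8.

[0, 1.7603, 2.5858, 2.7977, 4.9004, 5.4142, 5.8155, 6.7261]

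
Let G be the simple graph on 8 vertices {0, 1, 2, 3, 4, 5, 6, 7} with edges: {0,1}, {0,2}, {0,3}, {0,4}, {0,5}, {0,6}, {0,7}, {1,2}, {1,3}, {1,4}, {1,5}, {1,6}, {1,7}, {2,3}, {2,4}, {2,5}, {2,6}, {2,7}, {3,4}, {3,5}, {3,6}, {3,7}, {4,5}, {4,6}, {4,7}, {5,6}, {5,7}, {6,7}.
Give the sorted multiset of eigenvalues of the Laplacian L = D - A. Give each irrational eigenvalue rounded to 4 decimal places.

With the vertex order [0, 1, 2, 3, 4, 5, 6, 7], the degrees are [7, 7, 7, 7, 7, 7, 7, 7], giving D = diag(7, 7, 7, 7, 7, 7, 7, 7) and L = D - A. The multiplicity of 0 as a Laplacian eigenvalue equals the number of connected components.

[0, 8, 8, 8, 8, 8, 8, 8]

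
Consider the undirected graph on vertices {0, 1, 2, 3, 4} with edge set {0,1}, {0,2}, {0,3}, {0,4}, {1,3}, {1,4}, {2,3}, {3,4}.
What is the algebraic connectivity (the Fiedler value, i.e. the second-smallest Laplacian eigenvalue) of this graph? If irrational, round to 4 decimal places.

2

Each diagonal entry of L is the vertex degree and each off-diagonal entry is -1 where an edge is present, 0 otherwise; in the order [0, 1, 2, 3, 4] the diagonal is [4, 3, 2, 4, 3]. The sorted Laplacian eigenvalues are [0, 2, 4, 5, 5]; the algebraic connectivity is the second entry, 2. By the matrix-tree theorem the graph has (1/5) * product of the nonzero eigenvalues = 40 spanning trees.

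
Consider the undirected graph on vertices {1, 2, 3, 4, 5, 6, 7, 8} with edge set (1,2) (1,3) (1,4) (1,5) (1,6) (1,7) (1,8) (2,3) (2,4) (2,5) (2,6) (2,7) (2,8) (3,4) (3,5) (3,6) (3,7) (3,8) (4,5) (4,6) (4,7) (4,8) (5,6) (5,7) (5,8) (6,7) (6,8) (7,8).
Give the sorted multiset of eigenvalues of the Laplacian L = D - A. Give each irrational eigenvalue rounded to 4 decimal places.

[0, 8, 8, 8, 8, 8, 8, 8]

With the vertex order [1, 2, 3, 4, 5, 6, 7, 8], the degrees are [7, 7, 7, 7, 7, 7, 7, 7], giving D = diag(7, 7, 7, 7, 7, 7, 7, 7) and L = D - A. Since every row of L sums to 0, the all-ones vector is in the kernel and 0 is an eigenvalue. The largest eigenvalue, 8, is at most the vertex count 8.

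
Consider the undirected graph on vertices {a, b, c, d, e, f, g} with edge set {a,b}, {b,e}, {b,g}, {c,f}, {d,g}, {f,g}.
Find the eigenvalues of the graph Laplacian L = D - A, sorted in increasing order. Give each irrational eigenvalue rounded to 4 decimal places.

[0, 0.3217, 0.6802, 1, 2.1397, 3.2297, 4.6287]

Each diagonal entry of L is the vertex degree and each off-diagonal entry is -1 where an edge is present, 0 otherwise; in the order [a, b, c, d, e, f, g] the diagonal is [1, 3, 1, 1, 1, 2, 3]. L is symmetric positive semidefinite, so every eigenvalue is real and nonnegative. The eigenvalues sum to 12, which equals trace(L) = 2|E|. There is one zero in the spectrum, matching the 1 component.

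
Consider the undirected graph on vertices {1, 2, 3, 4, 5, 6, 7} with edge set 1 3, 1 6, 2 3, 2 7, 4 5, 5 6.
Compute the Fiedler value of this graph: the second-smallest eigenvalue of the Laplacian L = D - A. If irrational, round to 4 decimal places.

Reading degrees in the order [1, 2, 3, 4, 5, 6, 7] gives [2, 2, 2, 1, 2, 2, 1]; set D = diag(2, 2, 2, 1, 2, 2, 1) and form L = D - A. The smallest Laplacian eigenvalue is always 0. The next one, lambda_2 = 0.1981, measures how hard the graph is to disconnect: larger values mean better connectivity. There is one zero in the spectrum, matching the 1 component. The eigenvalues sum to 12, which equals trace(L) = 2|E|.

0.1981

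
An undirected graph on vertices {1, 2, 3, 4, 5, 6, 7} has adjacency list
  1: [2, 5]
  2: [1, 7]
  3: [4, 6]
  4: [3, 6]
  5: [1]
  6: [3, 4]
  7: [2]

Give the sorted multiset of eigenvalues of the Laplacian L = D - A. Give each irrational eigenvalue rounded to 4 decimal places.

Reading degrees in the order [1, 2, 3, 4, 5, 6, 7] gives [2, 2, 2, 2, 1, 2, 1]; set D = diag(2, 2, 2, 2, 1, 2, 1) and form L = D - A. Diagonalising L (or applying a numerical eigensolver to the 7x7 matrix) gives the spectrum above. The 2 zero eigenvalues correspond to the 2 connected components. The largest eigenvalue, 3.4142, is at most the vertex count 7. There are 2 zeros in the spectrum, matching the 2 components.

[0, 0, 0.5858, 2, 3, 3, 3.4142]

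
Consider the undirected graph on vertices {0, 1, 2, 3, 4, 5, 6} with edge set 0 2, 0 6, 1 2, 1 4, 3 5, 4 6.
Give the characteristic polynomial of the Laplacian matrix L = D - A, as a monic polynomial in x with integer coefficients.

With the vertex order [0, 1, 2, 3, 4, 5, 6], the degrees are [2, 2, 2, 1, 2, 1, 2], giving D = diag(2, 2, 2, 1, 2, 1, 2) and L = D - A. Computing det(xI - L) by cofactor expansion (or equivalently via sum-over-permutations) gives x^7 - 12x^6 + 55x^5 - 120x^4 + 125x^3 - 50x^2. The constant term is 0 because L is singular (the all-ones vector lies in its kernel). The largest eigenvalue, 3.6180, is at most the vertex count 7. There are 2 zeros in the spectrum, matching the 2 components.

x^7 - 12x^6 + 55x^5 - 120x^4 + 125x^3 - 50x^2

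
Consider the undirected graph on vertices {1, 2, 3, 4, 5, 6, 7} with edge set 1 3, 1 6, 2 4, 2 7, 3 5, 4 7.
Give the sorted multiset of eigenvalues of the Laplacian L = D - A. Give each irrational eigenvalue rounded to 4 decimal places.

[0, 0, 0.5858, 2, 3, 3, 3.4142]

Each diagonal entry of L is the vertex degree and each off-diagonal entry is -1 where an edge is present, 0 otherwise; in the order [1, 2, 3, 4, 5, 6, 7] the diagonal is [2, 2, 2, 2, 1, 1, 2]. The multiplicity of 0 as a Laplacian eigenvalue equals the number of connected components. The 2 zero eigenvalues correspond to the 2 connected components.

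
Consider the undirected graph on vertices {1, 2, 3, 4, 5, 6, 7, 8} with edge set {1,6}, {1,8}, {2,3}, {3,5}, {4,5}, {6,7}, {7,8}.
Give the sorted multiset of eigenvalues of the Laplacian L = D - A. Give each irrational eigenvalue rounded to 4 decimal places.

With the vertex order [1, 2, 3, 4, 5, 6, 7, 8], the degrees are [2, 1, 2, 1, 2, 2, 2, 2], giving D = diag(2, 1, 2, 1, 2, 2, 2, 2) and L = D - A. L is symmetric positive semidefinite, so every eigenvalue is real and nonnegative. The 2 zero eigenvalues correspond to the 2 connected components.

[0, 0, 0.5858, 2, 2, 2, 3.4142, 4]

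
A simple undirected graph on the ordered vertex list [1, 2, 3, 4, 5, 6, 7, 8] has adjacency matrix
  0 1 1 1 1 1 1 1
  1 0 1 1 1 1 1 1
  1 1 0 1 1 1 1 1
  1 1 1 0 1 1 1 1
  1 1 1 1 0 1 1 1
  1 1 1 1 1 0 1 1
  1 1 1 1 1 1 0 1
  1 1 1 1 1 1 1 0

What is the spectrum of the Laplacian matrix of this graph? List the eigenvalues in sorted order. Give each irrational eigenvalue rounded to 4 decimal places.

Each diagonal entry of L is the vertex degree and each off-diagonal entry is -1 where an edge is present, 0 otherwise; in the order [1, 2, 3, 4, 5, 6, 7, 8] the diagonal is [7, 7, 7, 7, 7, 7, 7, 7]. The multiplicity of 0 as a Laplacian eigenvalue equals the number of connected components. The single zero eigenvalue shows the graph is connected. There is one zero in the spectrum, matching the 1 component.

[0, 8, 8, 8, 8, 8, 8, 8]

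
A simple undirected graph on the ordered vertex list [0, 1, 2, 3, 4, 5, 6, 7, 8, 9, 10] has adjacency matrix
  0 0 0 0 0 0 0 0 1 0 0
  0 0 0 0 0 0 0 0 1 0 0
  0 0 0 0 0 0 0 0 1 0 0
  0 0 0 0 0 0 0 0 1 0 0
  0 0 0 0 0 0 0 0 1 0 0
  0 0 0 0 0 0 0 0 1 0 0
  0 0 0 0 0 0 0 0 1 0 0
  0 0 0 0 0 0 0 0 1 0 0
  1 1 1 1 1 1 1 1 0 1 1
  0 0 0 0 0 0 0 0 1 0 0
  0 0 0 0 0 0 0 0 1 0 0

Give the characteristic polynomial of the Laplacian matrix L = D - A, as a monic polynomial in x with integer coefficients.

With the vertex order [0, 1, 2, 3, 4, 5, 6, 7, 8, 9, 10], the degrees are [1, 1, 1, 1, 1, 1, 1, 1, 10, 1, 1], giving D = diag(1, 1, 1, 1, 1, 1, 1, 1, 10, 1, 1) and L = D - A. L has integer entries, so p(x) = det(xI - L) has integer coefficients. Expanding the determinant yields x^11 - 20x^10 + 135x^9 - 480x^8 + 1050x^7 - 1512x^6 + 1470x^5 - 960x^4 + 405x^3 - 100x^2 + 11x. The coefficient of x^10 equals -trace(L) = -20, matching the sum of degrees. The eigenvalues sum to 20, which equals trace(L) = 2|E|. There is one zero in the spectrum, matching the 1 component.

x^11 - 20x^10 + 135x^9 - 480x^8 + 1050x^7 - 1512x^6 + 1470x^5 - 960x^4 + 405x^3 - 100x^2 + 11x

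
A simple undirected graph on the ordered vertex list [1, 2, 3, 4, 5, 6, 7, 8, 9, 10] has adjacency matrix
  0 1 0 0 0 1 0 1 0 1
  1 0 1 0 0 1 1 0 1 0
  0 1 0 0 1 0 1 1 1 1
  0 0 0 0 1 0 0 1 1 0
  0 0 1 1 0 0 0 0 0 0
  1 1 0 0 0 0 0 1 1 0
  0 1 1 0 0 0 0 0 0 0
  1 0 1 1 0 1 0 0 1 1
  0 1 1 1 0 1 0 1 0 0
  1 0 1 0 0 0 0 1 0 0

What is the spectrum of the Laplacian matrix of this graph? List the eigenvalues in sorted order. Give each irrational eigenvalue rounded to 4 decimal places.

[0, 1.4023, 1.7517, 2.7143, 3.3567, 4.5144, 5.3418, 6.1098, 6.9392, 7.8698]

Reading degrees in the order [1, 2, 3, 4, 5, 6, 7, 8, 9, 10] gives [4, 5, 6, 3, 2, 4, 2, 6, 5, 3]; set D = diag(4, 5, 6, 3, 2, 4, 2, 6, 5, 3) and form L = D - A. The multiplicity of 0 as a Laplacian eigenvalue equals the number of connected components. The single zero eigenvalue shows the graph is connected. By the matrix-tree theorem the graph has (1/10) * product of the nonzero eigenvalues = 18008 spanning trees.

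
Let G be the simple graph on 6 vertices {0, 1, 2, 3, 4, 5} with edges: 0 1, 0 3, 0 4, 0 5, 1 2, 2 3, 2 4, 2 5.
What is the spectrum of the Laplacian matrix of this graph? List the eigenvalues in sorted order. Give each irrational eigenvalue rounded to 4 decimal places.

[0, 2, 2, 2, 4, 6]

Reading degrees in the order [0, 1, 2, 3, 4, 5] gives [4, 2, 4, 2, 2, 2]; set D = diag(4, 2, 4, 2, 2, 2) and form L = D - A. The multiplicity of 0 as a Laplacian eigenvalue equals the number of connected components. The single zero eigenvalue shows the graph is connected. The largest eigenvalue, 6, is at most the vertex count 6. By the matrix-tree theorem the graph has (1/6) * product of the nonzero eigenvalues = 32 spanning trees.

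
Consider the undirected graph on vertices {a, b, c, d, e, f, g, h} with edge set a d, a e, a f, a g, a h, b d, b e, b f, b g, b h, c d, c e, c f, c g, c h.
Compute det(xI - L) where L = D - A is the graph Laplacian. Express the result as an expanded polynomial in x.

Each diagonal entry of L is the vertex degree and each off-diagonal entry is -1 where an edge is present, 0 otherwise; in the order [a, b, c, d, e, f, g, h] the diagonal is [5, 5, 5, 3, 3, 3, 3, 3]. Computing det(xI - L) by cofactor expansion (or equivalently via sum-over-permutations) gives x^8 - 30x^7 + 375x^6 - 2540x^5 + 10095x^4 - 23598x^3 + 30105x^2 - 16200x. Since p(0) = det(-L) = 0, x divides p(x). There is one zero in the spectrum, matching the 1 component.

x^8 - 30x^7 + 375x^6 - 2540x^5 + 10095x^4 - 23598x^3 + 30105x^2 - 16200x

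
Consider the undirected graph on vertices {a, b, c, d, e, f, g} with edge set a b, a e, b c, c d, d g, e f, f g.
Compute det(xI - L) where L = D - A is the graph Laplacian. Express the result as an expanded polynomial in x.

x^7 - 14x^6 + 77x^5 - 210x^4 + 294x^3 - 196x^2 + 49x

Each diagonal entry of L is the vertex degree and each off-diagonal entry is -1 where an edge is present, 0 otherwise; in the order [a, b, c, d, e, f, g] the diagonal is [2, 2, 2, 2, 2, 2, 2]. Computing det(xI - L) by cofactor expansion (or equivalently via sum-over-permutations) gives x^7 - 14x^6 + 77x^5 - 210x^4 + 294x^3 - 196x^2 + 49x. The coefficient of x^6 equals -trace(L) = -14, matching the sum of degrees.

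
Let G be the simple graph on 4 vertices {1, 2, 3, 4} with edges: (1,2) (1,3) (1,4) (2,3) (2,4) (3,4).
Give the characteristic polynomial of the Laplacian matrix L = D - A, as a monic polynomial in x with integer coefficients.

x^4 - 12x^3 + 48x^2 - 64x

Reading degrees in the order [1, 2, 3, 4] gives [3, 3, 3, 3]; set D = diag(3, 3, 3, 3) and form L = D - A. The eigenvalues of L are [0, 4, 4, 4]; the characteristic polynomial is the product of (x - lambda_i), which multiplies out to x^4 - 12x^3 + 48x^2 - 64x. The coefficient of x^3 equals -trace(L) = -12, matching the sum of degrees.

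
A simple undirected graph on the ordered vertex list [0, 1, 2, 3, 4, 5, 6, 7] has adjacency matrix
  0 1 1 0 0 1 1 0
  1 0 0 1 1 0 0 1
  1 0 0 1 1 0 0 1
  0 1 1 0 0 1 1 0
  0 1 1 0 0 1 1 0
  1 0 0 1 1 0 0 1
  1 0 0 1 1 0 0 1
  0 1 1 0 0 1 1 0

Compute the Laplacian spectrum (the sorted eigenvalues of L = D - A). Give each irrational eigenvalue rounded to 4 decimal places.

[0, 4, 4, 4, 4, 4, 4, 8]

With the vertex order [0, 1, 2, 3, 4, 5, 6, 7], the degrees are [4, 4, 4, 4, 4, 4, 4, 4], giving D = diag(4, 4, 4, 4, 4, 4, 4, 4) and L = D - A. Since every row of L sums to 0, the all-ones vector is in the kernel and 0 is an eigenvalue. The single zero eigenvalue shows the graph is connected. There is one zero in the spectrum, matching the 1 component.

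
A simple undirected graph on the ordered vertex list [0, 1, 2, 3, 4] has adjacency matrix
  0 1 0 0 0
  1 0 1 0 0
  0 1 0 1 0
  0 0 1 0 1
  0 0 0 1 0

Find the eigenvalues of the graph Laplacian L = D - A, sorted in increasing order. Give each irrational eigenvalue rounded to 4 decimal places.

With the vertex order [0, 1, 2, 3, 4], the degrees are [1, 2, 2, 2, 1], giving D = diag(1, 2, 2, 2, 1) and L = D - A. Diagonalising L (or applying a numerical eigensolver to the 5x5 matrix) gives the spectrum above. The single zero eigenvalue shows the graph is connected. The largest eigenvalue, 3.6180, is at most the vertex count 5.

[0, 0.3820, 1.3820, 2.6180, 3.6180]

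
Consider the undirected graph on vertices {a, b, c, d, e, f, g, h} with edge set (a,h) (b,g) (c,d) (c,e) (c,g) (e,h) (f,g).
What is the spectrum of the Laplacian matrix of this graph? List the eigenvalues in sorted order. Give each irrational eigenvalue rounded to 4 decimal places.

With the vertex order [a, b, c, d, e, f, g, h], the degrees are [1, 1, 3, 1, 2, 1, 3, 2], giving D = diag(1, 1, 3, 1, 2, 1, 3, 2) and L = D - A. The multiplicity of 0 as a Laplacian eigenvalue equals the number of connected components. The single zero eigenvalue shows the graph is connected.

[0, 0.2243, 0.5858, 1, 1.4108, 2.7237, 3.4142, 4.6412]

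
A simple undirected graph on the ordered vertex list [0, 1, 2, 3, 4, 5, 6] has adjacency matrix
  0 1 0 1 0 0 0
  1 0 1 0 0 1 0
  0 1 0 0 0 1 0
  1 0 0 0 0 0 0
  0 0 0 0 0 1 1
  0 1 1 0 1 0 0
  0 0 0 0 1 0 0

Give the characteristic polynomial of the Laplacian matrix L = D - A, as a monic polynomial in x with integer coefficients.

x^7 - 14x^6 + 75x^5 - 192x^4 + 238x^3 - 126x^2 + 21x

Reading degrees in the order [0, 1, 2, 3, 4, 5, 6] gives [2, 3, 2, 1, 2, 3, 1]; set D = diag(2, 3, 2, 1, 2, 3, 1) and form L = D - A. L has integer entries, so p(x) = det(xI - L) has integer coefficients. Expanding the determinant yields x^7 - 14x^6 + 75x^5 - 192x^4 + 238x^3 - 126x^2 + 21x. The coefficient of x^6 equals -trace(L) = -14, matching the sum of degrees.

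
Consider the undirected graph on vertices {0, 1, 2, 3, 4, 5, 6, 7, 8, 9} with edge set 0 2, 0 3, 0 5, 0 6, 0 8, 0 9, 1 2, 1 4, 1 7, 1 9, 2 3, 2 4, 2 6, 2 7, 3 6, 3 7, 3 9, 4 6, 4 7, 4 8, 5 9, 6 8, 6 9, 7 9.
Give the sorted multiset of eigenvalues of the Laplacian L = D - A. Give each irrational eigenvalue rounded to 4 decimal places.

With the vertex order [0, 1, 2, 3, 4, 5, 6, 7, 8, 9], the degrees are [6, 4, 6, 5, 5, 2, 6, 5, 3, 6], giving D = diag(6, 4, 6, 5, 5, 2, 6, 5, 3, 6) and L = D - A. Since every row of L sums to 0, the all-ones vector is in the kernel and 0 is an eigenvalue. The single zero eigenvalue shows the graph is connected. The eigenvalues sum to 48, which equals trace(L) = 2|E|. By the matrix-tree theorem the graph has (1/10) * product of the nonzero eigenvalues = 135431 spanning trees.

[0, 1.7409, 2.5531, 3.7590, 5.3184, 5.6005, 6.3692, 6.8879, 7.4988, 8.2720]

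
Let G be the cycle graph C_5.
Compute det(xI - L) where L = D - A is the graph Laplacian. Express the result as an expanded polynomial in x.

The graph has 5 vertices and degree multiset [2, 2, 2, 2, 2]; D is the diagonal matrix of degrees and L = D - A. Computing det(xI - L) by cofactor expansion (or equivalently via sum-over-permutations) gives x^5 - 10x^4 + 35x^3 - 50x^2 + 25x. The constant term is 0 because L is singular (the all-ones vector lies in its kernel). The eigenvalues sum to 10, which equals trace(L) = 2|E|.

x^5 - 10x^4 + 35x^3 - 50x^2 + 25x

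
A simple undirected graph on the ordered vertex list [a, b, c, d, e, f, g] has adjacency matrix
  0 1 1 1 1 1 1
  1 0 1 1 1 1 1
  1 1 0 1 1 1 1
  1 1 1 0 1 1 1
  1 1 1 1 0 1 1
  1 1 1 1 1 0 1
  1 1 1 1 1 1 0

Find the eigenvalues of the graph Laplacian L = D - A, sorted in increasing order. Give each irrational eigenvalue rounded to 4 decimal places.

With the vertex order [a, b, c, d, e, f, g], the degrees are [6, 6, 6, 6, 6, 6, 6], giving D = diag(6, 6, 6, 6, 6, 6, 6) and L = D - A. The multiplicity of 0 as a Laplacian eigenvalue equals the number of connected components. The single zero eigenvalue shows the graph is connected.

[0, 7, 7, 7, 7, 7, 7]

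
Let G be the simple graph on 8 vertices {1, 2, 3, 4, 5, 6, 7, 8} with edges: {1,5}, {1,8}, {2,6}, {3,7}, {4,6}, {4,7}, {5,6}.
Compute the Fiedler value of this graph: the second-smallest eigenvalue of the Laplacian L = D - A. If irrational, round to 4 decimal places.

With the vertex order [1, 2, 3, 4, 5, 6, 7, 8], the degrees are [2, 1, 1, 2, 2, 3, 2, 1], giving D = diag(2, 1, 1, 2, 2, 3, 2, 1) and L = D - A. Computing the eigenvalues of L and sorting gives [0, 0.1981, 0.4915, 1.3204, 1.5550, 2.8258, 3.2470, 4.3623]. The Fiedler value lambda_2 = 0.1981 is strictly positive, so the graph is connected. The eigenvalues sum to 14, which equals trace(L) = 2|E|.

0.1981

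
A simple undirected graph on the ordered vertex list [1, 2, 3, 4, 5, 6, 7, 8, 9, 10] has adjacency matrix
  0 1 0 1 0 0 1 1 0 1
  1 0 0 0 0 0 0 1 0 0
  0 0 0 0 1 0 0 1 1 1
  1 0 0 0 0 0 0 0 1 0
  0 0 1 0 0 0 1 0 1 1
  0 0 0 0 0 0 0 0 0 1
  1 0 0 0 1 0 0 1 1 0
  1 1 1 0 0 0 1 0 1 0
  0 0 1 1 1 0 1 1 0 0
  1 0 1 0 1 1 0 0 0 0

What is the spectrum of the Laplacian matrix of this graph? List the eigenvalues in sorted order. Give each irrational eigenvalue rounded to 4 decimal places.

Each diagonal entry of L is the vertex degree and each off-diagonal entry is -1 where an edge is present, 0 otherwise; in the order [1, 2, 3, 4, 5, 6, 7, 8, 9, 10] the diagonal is [5, 2, 4, 2, 4, 1, 4, 5, 5, 4]. The multiplicity of 0 as a Laplacian eigenvalue equals the number of connected components. The single zero eigenvalue shows the graph is connected. By the matrix-tree theorem the graph has (1/10) * product of the nonzero eigenvalues = 4349 spanning trees. There is one zero in the spectrum, matching the 1 component.

[0, 0.7613, 1.6856, 1.9004, 3.4985, 4.0947, 4.5142, 6.2305, 6.4088, 6.9059]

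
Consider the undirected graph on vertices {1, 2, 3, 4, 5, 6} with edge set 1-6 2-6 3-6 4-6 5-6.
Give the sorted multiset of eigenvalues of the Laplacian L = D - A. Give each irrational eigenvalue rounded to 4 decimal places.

[0, 1, 1, 1, 1, 6]

With the vertex order [1, 2, 3, 4, 5, 6], the degrees are [1, 1, 1, 1, 1, 5], giving D = diag(1, 1, 1, 1, 1, 5) and L = D - A. Diagonalising L (or applying a numerical eigensolver to the 6x6 matrix) gives the spectrum above. The single zero eigenvalue shows the graph is connected. There is one zero in the spectrum, matching the 1 component. By the matrix-tree theorem the graph has (1/6) * product of the nonzero eigenvalues = 1 spanning tree.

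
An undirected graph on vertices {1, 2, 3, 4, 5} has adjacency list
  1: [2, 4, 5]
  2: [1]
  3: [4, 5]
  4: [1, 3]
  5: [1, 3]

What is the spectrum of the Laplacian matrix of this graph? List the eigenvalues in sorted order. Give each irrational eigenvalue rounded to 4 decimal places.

[0, 0.8299, 2, 2.6889, 4.4812]

With the vertex order [1, 2, 3, 4, 5], the degrees are [3, 1, 2, 2, 2], giving D = diag(3, 1, 2, 2, 2) and L = D - A. The multiplicity of 0 as a Laplacian eigenvalue equals the number of connected components. The single zero eigenvalue shows the graph is connected. There is one zero in the spectrum, matching the 1 component. The eigenvalues sum to 10, which equals trace(L) = 2|E|.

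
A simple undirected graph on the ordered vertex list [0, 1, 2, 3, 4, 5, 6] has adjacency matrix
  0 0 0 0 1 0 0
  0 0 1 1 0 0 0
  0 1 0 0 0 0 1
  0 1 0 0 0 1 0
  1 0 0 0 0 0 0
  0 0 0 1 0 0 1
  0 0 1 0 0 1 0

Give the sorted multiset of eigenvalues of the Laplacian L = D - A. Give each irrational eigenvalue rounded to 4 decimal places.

[0, 0, 1.3820, 1.3820, 2, 3.6180, 3.6180]

Reading degrees in the order [0, 1, 2, 3, 4, 5, 6] gives [1, 2, 2, 2, 1, 2, 2]; set D = diag(1, 2, 2, 2, 1, 2, 2) and form L = D - A. Since every row of L sums to 0, the all-ones vector is in the kernel and 0 is an eigenvalue. The 2 zero eigenvalues correspond to the 2 connected components. The largest eigenvalue, 3.6180, is at most the vertex count 7.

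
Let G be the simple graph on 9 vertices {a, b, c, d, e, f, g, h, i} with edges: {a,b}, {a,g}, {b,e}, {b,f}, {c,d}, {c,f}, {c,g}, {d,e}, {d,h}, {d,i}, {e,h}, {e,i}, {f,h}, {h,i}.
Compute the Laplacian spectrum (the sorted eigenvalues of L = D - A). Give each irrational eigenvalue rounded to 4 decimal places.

With the vertex order [a, b, c, d, e, f, g, h, i], the degrees are [2, 3, 3, 4, 4, 3, 2, 4, 3], giving D = diag(2, 3, 3, 4, 4, 3, 2, 4, 3) and L = D - A. Since every row of L sums to 0, the all-ones vector is in the kernel and 0 is an eigenvalue. The single zero eigenvalue shows the graph is connected. By the matrix-tree theorem the graph has (1/9) * product of the nonzero eigenvalues = 703 spanning trees.

[0, 0.8122, 1.8299, 2.1512, 3.6889, 3.7944, 4.4640, 5.4812, 5.7783]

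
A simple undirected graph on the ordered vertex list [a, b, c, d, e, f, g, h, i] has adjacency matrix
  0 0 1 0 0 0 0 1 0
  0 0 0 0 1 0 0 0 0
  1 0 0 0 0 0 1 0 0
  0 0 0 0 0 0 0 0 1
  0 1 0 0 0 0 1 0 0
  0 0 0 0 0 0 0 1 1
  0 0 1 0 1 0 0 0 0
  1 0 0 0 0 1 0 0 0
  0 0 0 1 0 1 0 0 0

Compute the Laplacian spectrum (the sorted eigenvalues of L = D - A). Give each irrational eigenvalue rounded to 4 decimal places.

[0, 0.1206, 0.4679, 1, 1.6527, 2.3473, 3, 3.5321, 3.8794]

Each diagonal entry of L is the vertex degree and each off-diagonal entry is -1 where an edge is present, 0 otherwise; in the order [a, b, c, d, e, f, g, h, i] the diagonal is [2, 1, 2, 1, 2, 2, 2, 2, 2]. L is symmetric positive semidefinite, so every eigenvalue is real and nonnegative. The single zero eigenvalue shows the graph is connected.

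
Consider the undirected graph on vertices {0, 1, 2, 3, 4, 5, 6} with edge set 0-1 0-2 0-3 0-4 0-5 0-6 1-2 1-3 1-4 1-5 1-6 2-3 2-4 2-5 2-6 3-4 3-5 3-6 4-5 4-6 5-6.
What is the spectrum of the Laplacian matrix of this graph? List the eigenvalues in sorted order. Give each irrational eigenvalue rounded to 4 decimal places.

[0, 7, 7, 7, 7, 7, 7]

Each diagonal entry of L is the vertex degree and each off-diagonal entry is -1 where an edge is present, 0 otherwise; in the order [0, 1, 2, 3, 4, 5, 6] the diagonal is [6, 6, 6, 6, 6, 6, 6]. The multiplicity of 0 as a Laplacian eigenvalue equals the number of connected components. The single zero eigenvalue shows the graph is connected. The largest eigenvalue, 7, is at most the vertex count 7. There is one zero in the spectrum, matching the 1 component.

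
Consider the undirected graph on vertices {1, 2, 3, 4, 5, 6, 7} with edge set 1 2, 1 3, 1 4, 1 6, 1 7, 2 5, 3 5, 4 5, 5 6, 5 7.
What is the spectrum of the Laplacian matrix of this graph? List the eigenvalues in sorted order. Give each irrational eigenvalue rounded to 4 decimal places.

[0, 2, 2, 2, 2, 5, 7]

With the vertex order [1, 2, 3, 4, 5, 6, 7], the degrees are [5, 2, 2, 2, 5, 2, 2], giving D = diag(5, 2, 2, 2, 5, 2, 2) and L = D - A. L is symmetric positive semidefinite, so every eigenvalue is real and nonnegative. The eigenvalues sum to 20, which equals trace(L) = 2|E|. The largest eigenvalue, 7, is at most the vertex count 7.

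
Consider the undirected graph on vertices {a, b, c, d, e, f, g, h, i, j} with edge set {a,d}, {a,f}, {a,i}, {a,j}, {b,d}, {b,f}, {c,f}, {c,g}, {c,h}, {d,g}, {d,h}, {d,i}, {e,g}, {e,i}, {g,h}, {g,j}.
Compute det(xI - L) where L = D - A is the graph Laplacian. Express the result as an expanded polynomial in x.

Reading degrees in the order [a, b, c, d, e, f, g, h, i, j] gives [4, 2, 3, 5, 2, 3, 5, 3, 3, 2]; set D = diag(4, 2, 3, 5, 2, 3, 5, 3, 3, 2) and form L = D - A. L has integer entries, so p(x) = det(xI - L) has integer coefficients. Expanding the determinant yields x^10 - 32x^9 + 439x^8 - 3382x^7 + 16095x^6 - 49000x^5 + 95346x^4 - 114306x^3 + 76629x^2 - 21900x. The constant term is 0 because L is singular (the all-ones vector lies in its kernel).

x^10 - 32x^9 + 439x^8 - 3382x^7 + 16095x^6 - 49000x^5 + 95346x^4 - 114306x^3 + 76629x^2 - 21900x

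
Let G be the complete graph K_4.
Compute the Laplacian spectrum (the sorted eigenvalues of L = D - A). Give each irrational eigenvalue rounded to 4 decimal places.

The graph has 4 vertices and degree multiset [3, 3, 3, 3]; D is the diagonal matrix of degrees and L = D - A. L is symmetric positive semidefinite, so every eigenvalue is real and nonnegative. There is one zero in the spectrum, matching the 1 component. The largest eigenvalue, 4, is at most the vertex count 4.

[0, 4, 4, 4]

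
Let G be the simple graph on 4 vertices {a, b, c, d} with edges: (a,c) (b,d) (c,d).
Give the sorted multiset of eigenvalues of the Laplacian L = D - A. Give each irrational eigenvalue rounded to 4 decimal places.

Each diagonal entry of L is the vertex degree and each off-diagonal entry is -1 where an edge is present, 0 otherwise; in the order [a, b, c, d] the diagonal is [1, 1, 2, 2]. Since every row of L sums to 0, the all-ones vector is in the kernel and 0 is an eigenvalue. The largest eigenvalue, 3.4142, is at most the vertex count 4. There is one zero in the spectrum, matching the 1 component.

[0, 0.5858, 2, 3.4142]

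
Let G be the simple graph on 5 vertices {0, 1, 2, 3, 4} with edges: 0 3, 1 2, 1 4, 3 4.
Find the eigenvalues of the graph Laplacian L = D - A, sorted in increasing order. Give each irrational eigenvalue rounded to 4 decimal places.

Reading degrees in the order [0, 1, 2, 3, 4] gives [1, 2, 1, 2, 2]; set D = diag(1, 2, 1, 2, 2) and form L = D - A. Diagonalising L (or applying a numerical eigensolver to the 5x5 matrix) gives the spectrum above. There is one zero in the spectrum, matching the 1 component.

[0, 0.3820, 1.3820, 2.6180, 3.6180]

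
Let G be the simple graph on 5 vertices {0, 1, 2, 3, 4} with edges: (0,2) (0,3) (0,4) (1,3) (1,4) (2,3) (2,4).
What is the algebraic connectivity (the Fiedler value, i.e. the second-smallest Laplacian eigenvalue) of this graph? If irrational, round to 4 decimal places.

Reading degrees in the order [0, 1, 2, 3, 4] gives [3, 2, 3, 3, 3]; set D = diag(3, 2, 3, 3, 3) and form L = D - A. The sorted Laplacian eigenvalues are [0, 2, 3, 4, 5]; the algebraic connectivity is the second entry, 2. There is one zero in the spectrum, matching the 1 component.

2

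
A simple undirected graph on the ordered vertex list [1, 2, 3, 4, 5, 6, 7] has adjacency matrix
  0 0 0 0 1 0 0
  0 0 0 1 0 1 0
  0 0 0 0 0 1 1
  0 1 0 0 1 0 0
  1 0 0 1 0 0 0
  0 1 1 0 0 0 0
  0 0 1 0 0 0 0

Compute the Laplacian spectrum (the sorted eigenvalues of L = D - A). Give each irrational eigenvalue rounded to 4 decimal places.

With the vertex order [1, 2, 3, 4, 5, 6, 7], the degrees are [1, 2, 2, 2, 2, 2, 1], giving D = diag(1, 2, 2, 2, 2, 2, 1) and L = D - A. Since every row of L sums to 0, the all-ones vector is in the kernel and 0 is an eigenvalue.

[0, 0.1981, 0.7530, 1.5550, 2.4450, 3.2470, 3.8019]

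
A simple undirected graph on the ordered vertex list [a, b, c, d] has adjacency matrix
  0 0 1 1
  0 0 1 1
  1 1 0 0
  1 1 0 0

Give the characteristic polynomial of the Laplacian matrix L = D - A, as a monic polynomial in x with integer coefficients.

x^4 - 8x^3 + 20x^2 - 16x

Each diagonal entry of L is the vertex degree and each off-diagonal entry is -1 where an edge is present, 0 otherwise; in the order [a, b, c, d] the diagonal is [2, 2, 2, 2]. L has integer entries, so p(x) = det(xI - L) has integer coefficients. Expanding the determinant yields x^4 - 8x^3 + 20x^2 - 16x. Since p(0) = det(-L) = 0, x divides p(x). The eigenvalues sum to 8, which equals trace(L) = 2|E|.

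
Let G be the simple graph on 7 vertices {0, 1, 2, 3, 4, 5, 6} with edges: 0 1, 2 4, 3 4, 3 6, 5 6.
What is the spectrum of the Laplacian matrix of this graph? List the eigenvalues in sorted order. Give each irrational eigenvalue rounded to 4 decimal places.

[0, 0, 0.3820, 1.3820, 2, 2.6180, 3.6180]

Reading degrees in the order [0, 1, 2, 3, 4, 5, 6] gives [1, 1, 1, 2, 2, 1, 2]; set D = diag(1, 1, 1, 2, 2, 1, 2) and form L = D - A. Since every row of L sums to 0, the all-ones vector is in the kernel and 0 is an eigenvalue. The 2 zero eigenvalues correspond to the 2 connected components. There are 2 zeros in the spectrum, matching the 2 components.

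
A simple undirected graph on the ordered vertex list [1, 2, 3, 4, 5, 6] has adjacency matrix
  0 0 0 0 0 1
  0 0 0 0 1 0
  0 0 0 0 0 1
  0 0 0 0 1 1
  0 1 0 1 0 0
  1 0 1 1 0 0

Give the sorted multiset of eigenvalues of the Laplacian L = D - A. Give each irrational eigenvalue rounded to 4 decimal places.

Each diagonal entry of L is the vertex degree and each off-diagonal entry is -1 where an edge is present, 0 otherwise; in the order [1, 2, 3, 4, 5, 6] the diagonal is [1, 1, 1, 2, 2, 3]. Since every row of L sums to 0, the all-ones vector is in the kernel and 0 is an eigenvalue. The single zero eigenvalue shows the graph is connected. There is one zero in the spectrum, matching the 1 component.

[0, 0.3249, 1, 1.4608, 3, 4.2143]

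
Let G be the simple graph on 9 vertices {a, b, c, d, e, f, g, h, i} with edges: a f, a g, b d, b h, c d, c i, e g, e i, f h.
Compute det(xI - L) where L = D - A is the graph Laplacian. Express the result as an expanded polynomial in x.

Each diagonal entry of L is the vertex degree and each off-diagonal entry is -1 where an edge is present, 0 otherwise; in the order [a, b, c, d, e, f, g, h, i] the diagonal is [2, 2, 2, 2, 2, 2, 2, 2, 2]. Computing det(xI - L) by cofactor expansion (or equivalently via sum-over-permutations) gives x^9 - 18x^8 + 135x^7 - 546x^6 + 1287x^5 - 1782x^4 + 1386x^3 - 540x^2 + 81x. The constant term is 0 because L is singular (the all-ones vector lies in its kernel). There is one zero in the spectrum, matching the 1 component. The largest eigenvalue, 3.8794, is at most the vertex count 9.

x^9 - 18x^8 + 135x^7 - 546x^6 + 1287x^5 - 1782x^4 + 1386x^3 - 540x^2 + 81x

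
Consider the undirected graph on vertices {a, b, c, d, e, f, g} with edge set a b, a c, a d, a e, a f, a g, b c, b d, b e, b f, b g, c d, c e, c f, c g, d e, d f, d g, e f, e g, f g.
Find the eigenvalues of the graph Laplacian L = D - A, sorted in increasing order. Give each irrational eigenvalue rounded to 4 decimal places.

[0, 7, 7, 7, 7, 7, 7]

Reading degrees in the order [a, b, c, d, e, f, g] gives [6, 6, 6, 6, 6, 6, 6]; set D = diag(6, 6, 6, 6, 6, 6, 6) and form L = D - A. Diagonalising L (or applying a numerical eigensolver to the 7x7 matrix) gives the spectrum above. There is one zero in the spectrum, matching the 1 component. The eigenvalues sum to 42, which equals trace(L) = 2|E|.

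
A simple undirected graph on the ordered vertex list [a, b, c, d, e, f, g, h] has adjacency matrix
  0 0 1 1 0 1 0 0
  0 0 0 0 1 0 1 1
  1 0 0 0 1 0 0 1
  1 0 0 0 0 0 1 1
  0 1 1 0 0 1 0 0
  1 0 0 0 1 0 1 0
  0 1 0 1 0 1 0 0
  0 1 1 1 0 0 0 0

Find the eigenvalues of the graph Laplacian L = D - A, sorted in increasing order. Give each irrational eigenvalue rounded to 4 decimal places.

[0, 2, 2, 2, 4, 4, 4, 6]

With the vertex order [a, b, c, d, e, f, g, h], the degrees are [3, 3, 3, 3, 3, 3, 3, 3], giving D = diag(3, 3, 3, 3, 3, 3, 3, 3) and L = D - A. Diagonalising L (or applying a numerical eigensolver to the 8x8 matrix) gives the spectrum above. The single zero eigenvalue shows the graph is connected. The largest eigenvalue, 6, is at most the vertex count 8.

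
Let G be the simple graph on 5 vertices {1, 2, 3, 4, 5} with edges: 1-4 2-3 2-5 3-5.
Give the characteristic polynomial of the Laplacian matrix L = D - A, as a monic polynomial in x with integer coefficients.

Reading degrees in the order [1, 2, 3, 4, 5] gives [1, 2, 2, 1, 2]; set D = diag(1, 2, 2, 1, 2) and form L = D - A. The eigenvalues of L are [0, 0, 2, 3, 3]; the characteristic polynomial is the product of (x - lambda_i), which multiplies out to x^5 - 8x^4 + 21x^3 - 18x^2. The constant term is 0 because L is singular (the all-ones vector lies in its kernel). The eigenvalues sum to 8, which equals trace(L) = 2|E|.

x^5 - 8x^4 + 21x^3 - 18x^2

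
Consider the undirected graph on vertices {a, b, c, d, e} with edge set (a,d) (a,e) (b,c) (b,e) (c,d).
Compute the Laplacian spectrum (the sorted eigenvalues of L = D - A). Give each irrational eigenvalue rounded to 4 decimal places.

With the vertex order [a, b, c, d, e], the degrees are [2, 2, 2, 2, 2], giving D = diag(2, 2, 2, 2, 2) and L = D - A. Since every row of L sums to 0, the all-ones vector is in the kernel and 0 is an eigenvalue. The eigenvalues sum to 10, which equals trace(L) = 2|E|. The largest eigenvalue, 3.6180, is at most the vertex count 5.

[0, 1.3820, 1.3820, 3.6180, 3.6180]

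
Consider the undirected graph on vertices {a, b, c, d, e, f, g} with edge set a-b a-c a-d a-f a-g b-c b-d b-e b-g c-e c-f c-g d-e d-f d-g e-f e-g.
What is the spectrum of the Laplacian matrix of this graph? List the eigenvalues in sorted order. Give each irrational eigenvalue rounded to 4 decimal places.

[0, 4, 5, 5, 6, 7, 7]

With the vertex order [a, b, c, d, e, f, g], the degrees are [5, 5, 5, 5, 5, 4, 5], giving D = diag(5, 5, 5, 5, 5, 4, 5) and L = D - A. Diagonalising L (or applying a numerical eigensolver to the 7x7 matrix) gives the spectrum above. The single zero eigenvalue shows the graph is connected. There is one zero in the spectrum, matching the 1 component. The largest eigenvalue, 7, is at most the vertex count 7.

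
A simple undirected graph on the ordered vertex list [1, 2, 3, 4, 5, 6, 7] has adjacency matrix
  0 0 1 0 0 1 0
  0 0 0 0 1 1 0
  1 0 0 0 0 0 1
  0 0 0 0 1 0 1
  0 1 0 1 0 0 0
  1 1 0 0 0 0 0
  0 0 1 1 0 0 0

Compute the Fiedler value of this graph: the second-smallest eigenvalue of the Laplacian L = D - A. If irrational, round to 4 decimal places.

0.7530

With the vertex order [1, 2, 3, 4, 5, 6, 7], the degrees are [2, 2, 2, 2, 2, 2, 2], giving D = diag(2, 2, 2, 2, 2, 2, 2) and L = D - A. Computing the eigenvalues of L and sorting gives [0, 0.7530, 0.7530, 2.4450, 2.4450, 3.8019, 3.8019]. The Fiedler value lambda_2 = 0.7530 is strictly positive, so the graph is connected. By the matrix-tree theorem the graph has (1/7) * product of the nonzero eigenvalues = 7 spanning trees.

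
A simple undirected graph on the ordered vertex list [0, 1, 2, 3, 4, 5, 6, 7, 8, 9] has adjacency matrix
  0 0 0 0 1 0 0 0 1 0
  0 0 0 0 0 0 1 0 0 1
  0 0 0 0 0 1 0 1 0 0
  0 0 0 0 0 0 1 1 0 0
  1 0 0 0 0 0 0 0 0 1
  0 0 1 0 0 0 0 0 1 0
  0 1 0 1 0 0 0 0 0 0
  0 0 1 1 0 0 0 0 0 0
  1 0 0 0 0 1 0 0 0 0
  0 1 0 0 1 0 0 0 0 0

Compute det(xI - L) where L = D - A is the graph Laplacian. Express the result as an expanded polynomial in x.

x^10 - 20x^9 + 170x^8 - 800x^7 + 2275x^6 - 4004x^5 + 4290x^4 - 2640x^3 + 825x^2 - 100x

With the vertex order [0, 1, 2, 3, 4, 5, 6, 7, 8, 9], the degrees are [2, 2, 2, 2, 2, 2, 2, 2, 2, 2], giving D = diag(2, 2, 2, 2, 2, 2, 2, 2, 2, 2) and L = D - A. Computing det(xI - L) by cofactor expansion (or equivalently via sum-over-permutations) gives x^10 - 20x^9 + 170x^8 - 800x^7 + 2275x^6 - 4004x^5 + 4290x^4 - 2640x^3 + 825x^2 - 100x. The coefficient of x^9 equals -trace(L) = -20, matching the sum of degrees. The eigenvalues sum to 20, which equals trace(L) = 2|E|. By the matrix-tree theorem the graph has (1/10) * product of the nonzero eigenvalues = 10 spanning trees.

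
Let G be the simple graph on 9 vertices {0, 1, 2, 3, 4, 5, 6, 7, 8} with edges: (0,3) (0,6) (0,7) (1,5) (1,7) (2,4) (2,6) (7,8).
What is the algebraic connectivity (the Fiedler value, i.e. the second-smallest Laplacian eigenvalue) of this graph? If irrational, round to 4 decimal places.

Each diagonal entry of L is the vertex degree and each off-diagonal entry is -1 where an edge is present, 0 otherwise; in the order [0, 1, 2, 3, 4, 5, 6, 7, 8] the diagonal is [3, 2, 2, 1, 1, 1, 2, 3, 1]. The sorted Laplacian eigenvalues are [0, 0.1862, 0.4822, 0.7043, 1.4073, 2.1338, 2.8532, 3.5372, 4.6958]; the algebraic connectivity is the second entry, 0.1862. The eigenvalues sum to 16, which equals trace(L) = 2|E|.

0.1862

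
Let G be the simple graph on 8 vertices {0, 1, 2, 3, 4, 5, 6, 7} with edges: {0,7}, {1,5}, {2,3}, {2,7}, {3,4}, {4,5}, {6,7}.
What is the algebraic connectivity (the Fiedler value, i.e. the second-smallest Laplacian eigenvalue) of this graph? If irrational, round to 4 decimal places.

0.1667

Each diagonal entry of L is the vertex degree and each off-diagonal entry is -1 where an edge is present, 0 otherwise; in the order [0, 1, 2, 3, 4, 5, 6, 7] the diagonal is [1, 1, 2, 2, 2, 2, 1, 3]. The smallest Laplacian eigenvalue is always 0. The next one, lambda_2 = 0.1667, measures how hard the graph is to disconnect: larger values mean better connectivity. The eigenvalues sum to 14, which equals trace(L) = 2|E|. The largest eigenvalue, 4.2332, is at most the vertex count 8.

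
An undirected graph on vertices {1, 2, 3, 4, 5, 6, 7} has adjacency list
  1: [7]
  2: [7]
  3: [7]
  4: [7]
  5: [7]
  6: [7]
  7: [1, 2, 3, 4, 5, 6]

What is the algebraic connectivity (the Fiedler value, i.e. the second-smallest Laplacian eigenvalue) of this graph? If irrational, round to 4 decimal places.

Reading degrees in the order [1, 2, 3, 4, 5, 6, 7] gives [1, 1, 1, 1, 1, 1, 6]; set D = diag(1, 1, 1, 1, 1, 1, 6) and form L = D - A. The smallest Laplacian eigenvalue is always 0. The next one, lambda_2 = 1, measures how hard the graph is to disconnect: larger values mean better connectivity. By the matrix-tree theorem the graph has (1/7) * product of the nonzero eigenvalues = 1 spanning tree.

1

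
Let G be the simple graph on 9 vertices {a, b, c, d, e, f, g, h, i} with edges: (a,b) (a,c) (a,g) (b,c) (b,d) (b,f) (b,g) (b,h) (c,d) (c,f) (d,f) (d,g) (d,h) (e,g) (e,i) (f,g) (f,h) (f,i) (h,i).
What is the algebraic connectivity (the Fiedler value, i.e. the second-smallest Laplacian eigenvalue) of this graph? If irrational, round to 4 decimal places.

1.4530

With the vertex order [a, b, c, d, e, f, g, h, i], the degrees are [3, 6, 4, 5, 2, 6, 5, 4, 3], giving D = diag(3, 6, 4, 5, 2, 6, 5, 4, 3) and L = D - A. Computing the eigenvalues of L and sorting gives [0, 1.4530, 2.4040, 3.6593, 4.3693, 5.1208, 6.4393, 7.1618, 7.3926]. The Fiedler value lambda_2 = 1.4530 is strictly positive, so the graph is connected. There is one zero in the spectrum, matching the 1 component.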